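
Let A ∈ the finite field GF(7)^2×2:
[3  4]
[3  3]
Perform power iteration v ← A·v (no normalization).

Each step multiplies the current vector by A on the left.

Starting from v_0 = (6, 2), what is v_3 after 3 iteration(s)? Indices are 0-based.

v_0 = (6, 2).
v_1 = A·v_0 = (5, 3).
v_2 = A·v_1 = (6, 3).
v_3 = A·v_2 = (2, 6).

v_3 = (2, 6)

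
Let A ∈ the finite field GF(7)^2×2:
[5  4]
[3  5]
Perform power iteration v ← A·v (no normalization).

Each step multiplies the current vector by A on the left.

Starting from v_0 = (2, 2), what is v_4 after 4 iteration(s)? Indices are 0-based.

v_0 = (2, 2).
v_1 = A·v_0 = (4, 2).
v_2 = A·v_1 = (0, 1).
v_3 = A·v_2 = (4, 5).
v_4 = A·v_3 = (5, 2).

v_4 = (5, 2)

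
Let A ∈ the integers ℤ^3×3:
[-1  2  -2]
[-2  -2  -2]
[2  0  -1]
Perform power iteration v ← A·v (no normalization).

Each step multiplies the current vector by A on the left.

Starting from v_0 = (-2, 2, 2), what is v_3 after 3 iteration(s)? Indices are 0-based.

v_0 = (-2, 2, 2).
v_1 = A·v_0 = (2, -4, -6).
v_2 = A·v_1 = (2, 16, 10).
v_3 = A·v_2 = (10, -56, -6).

v_3 = (10, -56, -6)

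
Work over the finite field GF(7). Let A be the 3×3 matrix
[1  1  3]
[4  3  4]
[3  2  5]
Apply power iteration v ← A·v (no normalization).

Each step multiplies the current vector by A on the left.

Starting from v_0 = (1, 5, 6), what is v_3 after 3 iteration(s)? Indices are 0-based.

v_3 = (4, 2, 6)

v_0 = (1, 5, 6).
v_1 = A·v_0 = (3, 1, 1).
v_2 = A·v_1 = (0, 5, 2).
v_3 = A·v_2 = (4, 2, 6).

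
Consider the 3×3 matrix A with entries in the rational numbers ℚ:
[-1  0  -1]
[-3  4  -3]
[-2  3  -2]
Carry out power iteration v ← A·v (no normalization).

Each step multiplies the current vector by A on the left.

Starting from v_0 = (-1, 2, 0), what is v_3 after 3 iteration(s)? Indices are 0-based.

v_3 = (-6, 50, 39)

v_0 = (-1, 2, 0).
v_1 = A·v_0 = (1, 11, 8).
v_2 = A·v_1 = (-9, 17, 15).
v_3 = A·v_2 = (-6, 50, 39).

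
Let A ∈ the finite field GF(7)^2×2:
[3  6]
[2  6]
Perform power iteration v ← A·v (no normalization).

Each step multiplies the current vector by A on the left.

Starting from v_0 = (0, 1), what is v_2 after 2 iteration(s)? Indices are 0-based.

v_2 = (5, 6)

v_0 = (0, 1).
v_1 = A·v_0 = (6, 6).
v_2 = A·v_1 = (5, 6).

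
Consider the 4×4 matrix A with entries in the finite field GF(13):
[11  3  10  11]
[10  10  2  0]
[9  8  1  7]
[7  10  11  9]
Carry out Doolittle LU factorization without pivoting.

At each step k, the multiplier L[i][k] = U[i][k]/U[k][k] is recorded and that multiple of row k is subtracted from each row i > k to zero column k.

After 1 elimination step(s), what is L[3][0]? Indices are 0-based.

Step 1: pivot at (0,0) is 11.
  row1 ← row1 − (8)·row0  ⇒  L[1][0]=8, U row1=(0, 12, 0, 3)
  row2 ← row2 − (2)·row0  ⇒  L[2][0]=2, U row2=(0, 2, 7, 11)
  row3 ← row3 − (3)·row0  ⇒  L[3][0]=3, U row3=(0, 1, 7, 2)

L[3][0] = 3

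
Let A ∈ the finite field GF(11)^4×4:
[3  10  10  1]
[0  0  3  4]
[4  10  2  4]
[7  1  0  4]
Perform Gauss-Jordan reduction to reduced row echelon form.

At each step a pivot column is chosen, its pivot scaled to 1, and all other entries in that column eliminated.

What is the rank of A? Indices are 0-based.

step 1: normalize row 0 (÷3) = (1, 7, 7, 4)
  row 2: subtract 4×row0 = (0, 4, 7, 10)
  row 3: subtract 7×row0 = (0, 7, 6, 9)
step 2: exchange rows 1,2
step 2: normalize row 1 (÷4) = (0, 1, 10, 8)
  row 0: subtract 7×row1 = (1, 0, 3, 3)
  row 3: subtract 7×row1 = (0, 0, 2, 8)
step 3: normalize row 2 (÷3) = (0, 0, 1, 5)
  row 0: subtract 3×row2 = (1, 0, 0, 10)
  row 1: subtract 10×row2 = (0, 1, 0, 2)
  row 3: subtract 2×row2 = (0, 0, 0, 9)
step 4: normalize row 3 (÷9) = (0, 0, 0, 1)
  row 0: subtract 10×row3 = (1, 0, 0, 0)
  row 1: subtract 2×row3 = (0, 1, 0, 0)
  row 2: subtract 5×row3 = (0, 0, 1, 0)

rank = 4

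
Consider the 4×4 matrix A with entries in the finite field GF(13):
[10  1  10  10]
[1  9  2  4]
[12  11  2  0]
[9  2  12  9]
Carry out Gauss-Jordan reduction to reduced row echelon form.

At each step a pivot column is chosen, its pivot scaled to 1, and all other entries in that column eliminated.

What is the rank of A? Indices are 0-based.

rank = 4

step 1: normalize row 0 (÷10) = (1, 4, 1, 1)
  row 1: subtract 1×row0 = (0, 5, 1, 3)
  row 2: subtract 12×row0 = (0, 2, 3, 1)
  row 3: subtract 9×row0 = (0, 5, 3, 0)
step 2: normalize row 1 (÷5) = (0, 1, 8, 11)
  row 0: subtract 4×row1 = (1, 0, 8, 9)
  row 2: subtract 2×row1 = (0, 0, 0, 5)
  row 3: subtract 5×row1 = (0, 0, 2, 10)
step 3: exchange rows 2,3
step 3: normalize row 2 (÷2) = (0, 0, 1, 5)
  row 0: subtract 8×row2 = (1, 0, 0, 8)
  row 1: subtract 8×row2 = (0, 1, 0, 10)
step 4: normalize row 3 (÷5) = (0, 0, 0, 1)
  row 0: subtract 8×row3 = (1, 0, 0, 0)
  row 1: subtract 10×row3 = (0, 1, 0, 0)
  row 2: subtract 5×row3 = (0, 0, 1, 0)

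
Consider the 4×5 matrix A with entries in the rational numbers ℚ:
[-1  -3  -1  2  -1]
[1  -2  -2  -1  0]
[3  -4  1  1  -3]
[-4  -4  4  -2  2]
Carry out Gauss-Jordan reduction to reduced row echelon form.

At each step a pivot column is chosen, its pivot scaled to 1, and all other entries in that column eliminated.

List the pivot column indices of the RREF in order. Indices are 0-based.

pivot columns: 0, 1, 2, 3

pivot(0,0)=-1: scale R0 → (1, 3, 1, -2, 1)
  clear (1,0): R1 −= (1)R0 → (0, -5, -3, 1, -1)
  clear (2,0): R2 −= (3)R0 → (0, -13, -2, 7, -6)
  clear (3,0): R3 −= (-4)R0 → (0, 8, 8, -10, 6)
pivot(1,1)=-5: scale R1 → (0, 1, 3/5, -1/5, 1/5)
  clear (0,1): R0 −= (3)R1 → (1, 0, -4/5, -7/5, 2/5)
  clear (2,1): R2 −= (-13)R1 → (0, 0, 29/5, 22/5, -17/5)
  clear (3,1): R3 −= (8)R1 → (0, 0, 16/5, -42/5, 22/5)
pivot(2,2)=29/5: scale R2 → (0, 0, 1, 22/29, -17/29)
  clear (0,2): R0 −= (-4/5)R2 → (1, 0, 0, -23/29, -2/29)
  clear (1,2): R1 −= (3/5)R2 → (0, 1, 0, -19/29, 16/29)
  clear (3,2): R3 −= (16/5)R2 → (0, 0, 0, -314/29, 182/29)
pivot(3,3)=-314/29: scale R3 → (0, 0, 0, 1, -91/157)
  clear (0,3): R0 −= (-23/29)R3 → (1, 0, 0, 0, -83/157)
  clear (1,3): R1 −= (-19/29)R3 → (0, 1, 0, 0, 27/157)
  clear (2,3): R2 −= (22/29)R3 → (0, 0, 1, 0, -23/157)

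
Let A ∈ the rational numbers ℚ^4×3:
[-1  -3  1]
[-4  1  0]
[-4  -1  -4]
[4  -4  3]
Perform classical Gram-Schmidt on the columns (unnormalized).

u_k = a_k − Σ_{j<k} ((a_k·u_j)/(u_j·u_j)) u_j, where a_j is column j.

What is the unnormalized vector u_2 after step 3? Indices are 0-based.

Step 1: u_0 = a_0 = (-1, -4, -4, 4).
Step 2: u_1 = a_1 − (-13/49)·u_0 = (-160/49, -3/49, -101/49, -144/49).
Step 3: u_2 = a_2 − (27/49)·u_0 − (-94/577)·u_1 = (588/577, 1266/577, -1230/577, 183/577).

u_2 = (588/577, 1266/577, -1230/577, 183/577)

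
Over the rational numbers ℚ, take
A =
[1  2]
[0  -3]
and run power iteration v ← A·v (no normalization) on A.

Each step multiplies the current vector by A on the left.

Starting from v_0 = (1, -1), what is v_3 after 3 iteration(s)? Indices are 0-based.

v_3 = (-13, 27)

v_0 = (1, -1).
v_1 = A·v_0 = (-1, 3).
v_2 = A·v_1 = (5, -9).
v_3 = A·v_2 = (-13, 27).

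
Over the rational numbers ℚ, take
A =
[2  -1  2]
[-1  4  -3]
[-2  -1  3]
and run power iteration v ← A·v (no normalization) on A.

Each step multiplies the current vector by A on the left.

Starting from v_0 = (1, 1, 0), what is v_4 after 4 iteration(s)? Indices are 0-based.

v_4 = (-349, 722, -149)

v_0 = (1, 1, 0).
v_1 = A·v_0 = (1, 3, -3).
v_2 = A·v_1 = (-7, 20, -14).
v_3 = A·v_2 = (-62, 129, -48).
v_4 = A·v_3 = (-349, 722, -149).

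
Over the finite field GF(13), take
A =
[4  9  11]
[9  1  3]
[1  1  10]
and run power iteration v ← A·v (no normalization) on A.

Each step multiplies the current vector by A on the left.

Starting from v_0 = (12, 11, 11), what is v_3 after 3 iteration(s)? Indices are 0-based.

v_0 = (12, 11, 11).
v_1 = A·v_0 = (8, 9, 3).
v_2 = A·v_1 = (3, 12, 8).
v_3 = A·v_2 = (0, 11, 4).

v_3 = (0, 11, 4)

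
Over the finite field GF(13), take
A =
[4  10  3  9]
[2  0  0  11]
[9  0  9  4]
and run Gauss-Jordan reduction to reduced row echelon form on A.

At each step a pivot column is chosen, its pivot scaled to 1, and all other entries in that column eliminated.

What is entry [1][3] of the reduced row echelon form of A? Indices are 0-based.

pivot(0,0)=4: scale R0 → (1, 9, 4, 12)
  clear (1,0): R1 −= (2)R0 → (0, 8, 5, 0)
  clear (2,0): R2 −= (9)R0 → (0, 10, 12, 0)
pivot(1,1)=8: scale R1 → (0, 1, 12, 0)
  clear (0,1): R0 −= (9)R1 → (1, 0, 0, 12)
  clear (2,1): R2 −= (10)R1 → (0, 0, 9, 0)
pivot(2,2)=9: scale R2 → (0, 0, 1, 0)
  clear (1,2): R1 −= (12)R2 → (0, 1, 0, 0)

M[1][3] = 0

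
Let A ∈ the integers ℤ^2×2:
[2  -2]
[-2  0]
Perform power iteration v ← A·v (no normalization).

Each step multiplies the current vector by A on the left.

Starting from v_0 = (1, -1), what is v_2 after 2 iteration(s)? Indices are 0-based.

v_0 = (1, -1).
v_1 = A·v_0 = (4, -2).
v_2 = A·v_1 = (12, -8).

v_2 = (12, -8)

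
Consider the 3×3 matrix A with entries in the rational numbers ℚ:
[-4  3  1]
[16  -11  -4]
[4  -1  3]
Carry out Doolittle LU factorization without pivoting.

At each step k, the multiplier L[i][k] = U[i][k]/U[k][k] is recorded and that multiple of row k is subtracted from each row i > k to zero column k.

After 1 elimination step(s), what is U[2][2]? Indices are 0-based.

k=0: U[0][0]=-4
  eliminate (1,0): mult=-4, new row 1: (0, 1, 0); set L[1][0]=-4
  eliminate (2,0): mult=-1, new row 2: (0, 2, 4); set L[2][0]=-1

U[2][2] = 4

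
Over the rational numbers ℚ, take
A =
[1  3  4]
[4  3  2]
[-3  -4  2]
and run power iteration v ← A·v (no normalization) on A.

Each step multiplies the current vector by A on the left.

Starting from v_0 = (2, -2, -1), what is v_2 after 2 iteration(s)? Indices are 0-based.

v_0 = (2, -2, -1).
v_1 = A·v_0 = (-8, 0, 0).
v_2 = A·v_1 = (-8, -32, 24).

v_2 = (-8, -32, 24)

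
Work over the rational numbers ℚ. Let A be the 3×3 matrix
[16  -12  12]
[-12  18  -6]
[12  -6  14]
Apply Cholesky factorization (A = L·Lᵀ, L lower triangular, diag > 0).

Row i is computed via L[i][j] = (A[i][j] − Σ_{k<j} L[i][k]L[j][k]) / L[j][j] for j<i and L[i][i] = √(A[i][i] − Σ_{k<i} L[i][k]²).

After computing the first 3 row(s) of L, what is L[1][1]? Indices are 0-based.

Step 1: L[0][0] = √(16) = 4.
  L[1][0] = (-12) / L[0][0] = -3.
Step 2: L[1][1] = √(9) = 3.
  L[2][0] = (12) / L[0][0] = 3.
  L[2][1] = (3) / L[1][1] = 1.
Step 3: L[2][2] = √(4) = 2.

L[1][1] = 3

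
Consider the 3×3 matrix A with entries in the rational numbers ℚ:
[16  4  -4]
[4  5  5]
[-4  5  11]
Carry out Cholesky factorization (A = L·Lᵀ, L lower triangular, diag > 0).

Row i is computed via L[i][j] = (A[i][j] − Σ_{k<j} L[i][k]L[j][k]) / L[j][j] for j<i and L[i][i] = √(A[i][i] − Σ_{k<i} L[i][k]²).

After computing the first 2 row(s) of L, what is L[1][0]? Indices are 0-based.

Step 1: L[0][0] = √(16) = 4.
  L[1][0] = (4) / L[0][0] = 1.
Step 2: L[1][1] = √(4) = 2.

L[1][0] = 1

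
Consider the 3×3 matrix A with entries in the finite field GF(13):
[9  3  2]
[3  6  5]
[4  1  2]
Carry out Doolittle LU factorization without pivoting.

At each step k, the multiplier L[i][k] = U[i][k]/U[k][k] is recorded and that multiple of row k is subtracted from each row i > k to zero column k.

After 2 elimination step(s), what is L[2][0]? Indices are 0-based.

L[2][0] = 12

Step 1: pivot at (0,0) is 9.
  row1 ← row1 − (9)·row0  ⇒  L[1][0]=9, U row1=(0, 5, 0)
  row2 ← row2 − (12)·row0  ⇒  L[2][0]=12, U row2=(0, 4, 4)
Step 2: pivot at (1,1) is 5.
  row2 ← row2 − (6)·row1  ⇒  L[2][1]=6, U row2=(0, 0, 4)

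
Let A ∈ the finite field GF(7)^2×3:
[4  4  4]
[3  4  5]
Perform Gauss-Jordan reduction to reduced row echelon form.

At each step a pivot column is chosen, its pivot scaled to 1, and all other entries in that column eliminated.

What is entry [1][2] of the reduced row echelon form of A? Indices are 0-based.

M[1][2] = 2

step 1: normalize row 0 (÷4) = (1, 1, 1)
  row 1: subtract 3×row0 = (0, 1, 2)
step 2: normalize row 1 (÷1) = (0, 1, 2)
  row 0: subtract 1×row1 = (1, 0, 6)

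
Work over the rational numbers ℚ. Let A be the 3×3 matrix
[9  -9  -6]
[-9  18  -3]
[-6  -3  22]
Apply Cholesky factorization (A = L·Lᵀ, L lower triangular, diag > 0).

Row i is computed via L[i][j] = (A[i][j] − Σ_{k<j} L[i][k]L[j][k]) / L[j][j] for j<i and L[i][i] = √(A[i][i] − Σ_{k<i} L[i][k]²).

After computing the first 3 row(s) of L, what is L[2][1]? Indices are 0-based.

Step 1: L[0][0] = √(9) = 3.
  L[1][0] = (-9) / L[0][0] = -3.
Step 2: L[1][1] = √(9) = 3.
  L[2][0] = (-6) / L[0][0] = -2.
  L[2][1] = (-9) / L[1][1] = -3.
Step 3: L[2][2] = √(9) = 3.

L[2][1] = -3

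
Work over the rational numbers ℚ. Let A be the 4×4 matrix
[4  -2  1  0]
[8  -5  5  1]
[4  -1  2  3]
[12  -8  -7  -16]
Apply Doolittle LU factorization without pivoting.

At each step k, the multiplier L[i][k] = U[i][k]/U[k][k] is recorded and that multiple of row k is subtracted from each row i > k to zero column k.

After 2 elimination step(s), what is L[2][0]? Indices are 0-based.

Step 1: pivot at (0,0) is 4.
  row1 ← row1 − (2)·row0  ⇒  L[1][0]=2, U row1=(0, -1, 3, 1)
  row2 ← row2 − (1)·row0  ⇒  L[2][0]=1, U row2=(0, 1, 1, 3)
  row3 ← row3 − (3)·row0  ⇒  L[3][0]=3, U row3=(0, -2, -10, -16)
Step 2: pivot at (1,1) is -1.
  row2 ← row2 − (-1)·row1  ⇒  L[2][1]=-1, U row2=(0, 0, 4, 4)
  row3 ← row3 − (2)·row1  ⇒  L[3][1]=2, U row3=(0, 0, -16, -18)

L[2][0] = 1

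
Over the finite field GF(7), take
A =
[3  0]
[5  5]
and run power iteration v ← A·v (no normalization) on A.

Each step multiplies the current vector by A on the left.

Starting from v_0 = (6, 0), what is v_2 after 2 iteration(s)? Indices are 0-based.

v_2 = (5, 2)

v_0 = (6, 0).
v_1 = A·v_0 = (4, 2).
v_2 = A·v_1 = (5, 2).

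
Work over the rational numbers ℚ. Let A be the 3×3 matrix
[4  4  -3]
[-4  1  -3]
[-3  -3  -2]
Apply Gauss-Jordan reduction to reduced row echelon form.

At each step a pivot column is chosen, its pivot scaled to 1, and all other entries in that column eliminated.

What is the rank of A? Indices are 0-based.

rank = 3

step 1: normalize row 0 (÷4) = (1, 1, -3/4)
  row 1: subtract -4×row0 = (0, 5, -6)
  row 2: subtract -3×row0 = (0, 0, -17/4)
step 2: normalize row 1 (÷5) = (0, 1, -6/5)
  row 0: subtract 1×row1 = (1, 0, 9/20)
step 3: normalize row 2 (÷-17/4) = (0, 0, 1)
  row 0: subtract 9/20×row2 = (1, 0, 0)
  row 1: subtract -6/5×row2 = (0, 1, 0)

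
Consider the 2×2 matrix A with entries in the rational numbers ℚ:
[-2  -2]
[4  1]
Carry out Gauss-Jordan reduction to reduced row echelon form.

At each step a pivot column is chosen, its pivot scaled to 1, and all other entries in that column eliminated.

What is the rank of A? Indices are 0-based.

rank = 2

pivot(0,0)=-2: scale R0 → (1, 1)
  clear (1,0): R1 −= (4)R0 → (0, -3)
pivot(1,1)=-3: scale R1 → (0, 1)
  clear (0,1): R0 −= (1)R1 → (1, 0)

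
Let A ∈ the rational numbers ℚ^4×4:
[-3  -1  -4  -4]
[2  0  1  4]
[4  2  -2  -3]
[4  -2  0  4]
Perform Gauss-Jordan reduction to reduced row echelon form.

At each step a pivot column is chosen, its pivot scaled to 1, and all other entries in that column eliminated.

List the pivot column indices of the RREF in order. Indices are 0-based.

pivot columns: 0, 1, 2, 3

step 1: normalize row 0 (÷-3) = (1, 1/3, 4/3, 4/3)
  row 1: subtract 2×row0 = (0, -2/3, -5/3, 4/3)
  row 2: subtract 4×row0 = (0, 2/3, -22/3, -25/3)
  row 3: subtract 4×row0 = (0, -10/3, -16/3, -4/3)
step 2: normalize row 1 (÷-2/3) = (0, 1, 5/2, -2)
  row 0: subtract 1/3×row1 = (1, 0, 1/2, 2)
  row 2: subtract 2/3×row1 = (0, 0, -9, -7)
  row 3: subtract -10/3×row1 = (0, 0, 3, -8)
step 3: normalize row 2 (÷-9) = (0, 0, 1, 7/9)
  row 0: subtract 1/2×row2 = (1, 0, 0, 29/18)
  row 1: subtract 5/2×row2 = (0, 1, 0, -71/18)
  row 3: subtract 3×row2 = (0, 0, 0, -31/3)
step 4: normalize row 3 (÷-31/3) = (0, 0, 0, 1)
  row 0: subtract 29/18×row3 = (1, 0, 0, 0)
  row 1: subtract -71/18×row3 = (0, 1, 0, 0)
  row 2: subtract 7/9×row3 = (0, 0, 1, 0)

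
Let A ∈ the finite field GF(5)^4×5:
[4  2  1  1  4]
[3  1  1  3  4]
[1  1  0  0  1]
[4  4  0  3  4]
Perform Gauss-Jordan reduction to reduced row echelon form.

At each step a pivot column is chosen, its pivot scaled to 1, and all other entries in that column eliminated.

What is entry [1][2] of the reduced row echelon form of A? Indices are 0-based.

M[1][2] = 2

step 1: normalize row 0 (÷4) = (1, 3, 4, 4, 1)
  row 1: subtract 3×row0 = (0, 2, 4, 1, 1)
  row 2: subtract 1×row0 = (0, 3, 1, 1, 0)
  row 3: subtract 4×row0 = (0, 2, 4, 2, 0)
step 2: normalize row 1 (÷2) = (0, 1, 2, 3, 3)
  row 0: subtract 3×row1 = (1, 0, 3, 0, 2)
  row 2: subtract 3×row1 = (0, 0, 0, 2, 1)
  row 3: subtract 2×row1 = (0, 0, 0, 1, 4)
skip col 2 (zero from row 2)
step 3: normalize row 2 (÷2) = (0, 0, 0, 1, 3)
  row 1: subtract 3×row2 = (0, 1, 2, 0, 4)
  row 3: subtract 1×row2 = (0, 0, 0, 0, 1)
step 4: normalize row 3 (÷1) = (0, 0, 0, 0, 1)
  row 0: subtract 2×row3 = (1, 0, 3, 0, 0)
  row 1: subtract 4×row3 = (0, 1, 2, 0, 0)
  row 2: subtract 3×row3 = (0, 0, 0, 1, 0)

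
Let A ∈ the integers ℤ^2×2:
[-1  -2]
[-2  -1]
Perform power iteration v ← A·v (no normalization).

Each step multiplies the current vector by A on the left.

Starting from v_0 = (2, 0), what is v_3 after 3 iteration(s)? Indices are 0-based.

v_0 = (2, 0).
v_1 = A·v_0 = (-2, -4).
v_2 = A·v_1 = (10, 8).
v_3 = A·v_2 = (-26, -28).

v_3 = (-26, -28)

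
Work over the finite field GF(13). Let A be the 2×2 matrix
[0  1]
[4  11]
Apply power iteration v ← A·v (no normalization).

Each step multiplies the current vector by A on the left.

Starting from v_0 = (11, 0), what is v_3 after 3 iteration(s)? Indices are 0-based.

v_0 = (11, 0).
v_1 = A·v_0 = (0, 5).
v_2 = A·v_1 = (5, 3).
v_3 = A·v_2 = (3, 1).

v_3 = (3, 1)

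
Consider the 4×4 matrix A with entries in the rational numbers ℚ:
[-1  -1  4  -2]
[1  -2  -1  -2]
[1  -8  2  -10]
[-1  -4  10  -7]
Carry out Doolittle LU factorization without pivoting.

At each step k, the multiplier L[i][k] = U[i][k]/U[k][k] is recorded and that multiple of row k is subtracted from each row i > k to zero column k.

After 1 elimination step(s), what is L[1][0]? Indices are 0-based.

L[1][0] = -1

k=0: U[0][0]=-1
  eliminate (1,0): mult=-1, new row 1: (0, -3, 3, -4); set L[1][0]=-1
  eliminate (2,0): mult=-1, new row 2: (0, -9, 6, -12); set L[2][0]=-1
  eliminate (3,0): mult=1, new row 3: (0, -3, 6, -5); set L[3][0]=1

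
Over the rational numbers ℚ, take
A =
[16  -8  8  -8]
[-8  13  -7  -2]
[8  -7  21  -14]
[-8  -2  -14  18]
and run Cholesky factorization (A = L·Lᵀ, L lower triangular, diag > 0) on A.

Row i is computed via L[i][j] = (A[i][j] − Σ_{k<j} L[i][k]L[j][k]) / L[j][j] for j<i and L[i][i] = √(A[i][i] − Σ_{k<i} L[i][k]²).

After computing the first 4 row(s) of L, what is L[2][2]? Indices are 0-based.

Step 1: L[0][0] = √(16) = 4.
  L[1][0] = (-8) / L[0][0] = -2.
Step 2: L[1][1] = √(9) = 3.
  L[2][0] = (8) / L[0][0] = 2.
  L[2][1] = (-3) / L[1][1] = -1.
Step 3: L[2][2] = √(16) = 4.
  L[3][0] = (-8) / L[0][0] = -2.
  L[3][1] = (-6) / L[1][1] = -2.
  L[3][2] = (-12) / L[2][2] = -3.
Step 4: L[3][3] = √(1) = 1.

L[2][2] = 4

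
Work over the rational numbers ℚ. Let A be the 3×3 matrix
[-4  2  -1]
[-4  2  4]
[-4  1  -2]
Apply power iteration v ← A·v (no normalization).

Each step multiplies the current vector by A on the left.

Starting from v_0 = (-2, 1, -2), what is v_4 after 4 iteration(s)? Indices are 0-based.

v_4 = (-1732, 168, -2068)

v_0 = (-2, 1, -2).
v_1 = A·v_0 = (12, 2, 13).
v_2 = A·v_1 = (-57, 8, -72).
v_3 = A·v_2 = (316, -44, 380).
v_4 = A·v_3 = (-1732, 168, -2068).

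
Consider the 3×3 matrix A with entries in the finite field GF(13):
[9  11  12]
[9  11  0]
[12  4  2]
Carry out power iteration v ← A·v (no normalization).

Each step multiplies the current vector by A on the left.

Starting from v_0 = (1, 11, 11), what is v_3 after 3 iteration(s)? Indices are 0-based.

v_0 = (1, 11, 11).
v_1 = A·v_0 = (2, 0, 0).
v_2 = A·v_1 = (5, 5, 11).
v_3 = A·v_2 = (11, 9, 11).

v_3 = (11, 9, 11)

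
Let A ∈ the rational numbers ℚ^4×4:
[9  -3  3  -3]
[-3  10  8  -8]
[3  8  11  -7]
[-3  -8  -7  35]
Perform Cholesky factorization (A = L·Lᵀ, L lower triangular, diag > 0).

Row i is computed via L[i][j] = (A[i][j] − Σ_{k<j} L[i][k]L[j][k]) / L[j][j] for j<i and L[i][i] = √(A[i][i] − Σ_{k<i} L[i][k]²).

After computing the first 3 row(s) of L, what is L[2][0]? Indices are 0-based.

L[2][0] = 1

Step 1: L[0][0] = √(9) = 3.
  L[1][0] = (-3) / L[0][0] = -1.
Step 2: L[1][1] = √(9) = 3.
  L[2][0] = (3) / L[0][0] = 1.
  L[2][1] = (9) / L[1][1] = 3.
Step 3: L[2][2] = √(1) = 1.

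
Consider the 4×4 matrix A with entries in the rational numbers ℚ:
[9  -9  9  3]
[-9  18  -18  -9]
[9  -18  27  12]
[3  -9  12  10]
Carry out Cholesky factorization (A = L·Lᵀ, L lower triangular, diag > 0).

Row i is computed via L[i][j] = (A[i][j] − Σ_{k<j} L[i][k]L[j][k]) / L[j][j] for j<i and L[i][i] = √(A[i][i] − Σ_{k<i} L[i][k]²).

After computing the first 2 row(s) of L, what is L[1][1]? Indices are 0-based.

Step 1: L[0][0] = √(9) = 3.
  L[1][0] = (-9) / L[0][0] = -3.
Step 2: L[1][1] = √(9) = 3.

L[1][1] = 3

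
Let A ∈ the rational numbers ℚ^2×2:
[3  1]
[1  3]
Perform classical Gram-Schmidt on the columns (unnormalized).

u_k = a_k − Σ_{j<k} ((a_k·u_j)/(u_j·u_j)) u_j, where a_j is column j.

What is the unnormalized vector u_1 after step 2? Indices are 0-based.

u_1 = (-4/5, 12/5)

Step 1: u_0 = a_0 = (3, 1).
Step 2: u_1 = a_1 − (3/5)·u_0 = (-4/5, 12/5).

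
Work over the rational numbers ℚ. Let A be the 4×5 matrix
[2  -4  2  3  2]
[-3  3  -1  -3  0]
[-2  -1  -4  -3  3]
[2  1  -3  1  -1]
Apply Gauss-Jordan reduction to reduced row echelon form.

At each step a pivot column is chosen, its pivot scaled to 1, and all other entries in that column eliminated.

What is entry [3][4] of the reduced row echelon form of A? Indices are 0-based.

step 1: normalize row 0 (÷2) = (1, -2, 1, 3/2, 1)
  row 1: subtract -3×row0 = (0, -3, 2, 3/2, 3)
  row 2: subtract -2×row0 = (0, -5, -2, 0, 5)
  row 3: subtract 2×row0 = (0, 5, -5, -2, -3)
step 2: normalize row 1 (÷-3) = (0, 1, -2/3, -1/2, -1)
  row 0: subtract -2×row1 = (1, 0, -1/3, 1/2, -1)
  row 2: subtract -5×row1 = (0, 0, -16/3, -5/2, 0)
  row 3: subtract 5×row1 = (0, 0, -5/3, 1/2, 2)
step 3: normalize row 2 (÷-16/3) = (0, 0, 1, 15/32, 0)
  row 0: subtract -1/3×row2 = (1, 0, 0, 21/32, -1)
  row 1: subtract -2/3×row2 = (0, 1, 0, -3/16, -1)
  row 3: subtract -5/3×row2 = (0, 0, 0, 41/32, 2)
step 4: normalize row 3 (÷41/32) = (0, 0, 0, 1, 64/41)
  row 0: subtract 21/32×row3 = (1, 0, 0, 0, -83/41)
  row 1: subtract -3/16×row3 = (0, 1, 0, 0, -29/41)
  row 2: subtract 15/32×row3 = (0, 0, 1, 0, -30/41)

M[3][4] = 64/41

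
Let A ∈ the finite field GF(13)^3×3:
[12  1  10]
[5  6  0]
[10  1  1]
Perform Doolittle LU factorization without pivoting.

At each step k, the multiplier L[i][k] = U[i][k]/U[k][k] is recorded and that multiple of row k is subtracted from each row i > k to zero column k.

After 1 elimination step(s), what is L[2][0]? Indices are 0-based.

Step 1: pivot at (0,0) is 12.
  row1 ← row1 − (8)·row0  ⇒  L[1][0]=8, U row1=(0, 11, 11)
  row2 ← row2 − (3)·row0  ⇒  L[2][0]=3, U row2=(0, 11, 10)

L[2][0] = 3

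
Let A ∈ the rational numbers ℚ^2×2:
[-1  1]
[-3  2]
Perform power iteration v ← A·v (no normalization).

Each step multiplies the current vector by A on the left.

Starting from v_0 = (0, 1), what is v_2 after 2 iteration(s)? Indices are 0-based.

v_2 = (1, 1)

v_0 = (0, 1).
v_1 = A·v_0 = (1, 2).
v_2 = A·v_1 = (1, 1).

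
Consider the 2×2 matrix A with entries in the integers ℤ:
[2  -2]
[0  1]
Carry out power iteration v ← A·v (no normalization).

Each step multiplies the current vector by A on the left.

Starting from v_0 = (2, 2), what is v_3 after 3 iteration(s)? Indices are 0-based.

v_0 = (2, 2).
v_1 = A·v_0 = (0, 2).
v_2 = A·v_1 = (-4, 2).
v_3 = A·v_2 = (-12, 2).

v_3 = (-12, 2)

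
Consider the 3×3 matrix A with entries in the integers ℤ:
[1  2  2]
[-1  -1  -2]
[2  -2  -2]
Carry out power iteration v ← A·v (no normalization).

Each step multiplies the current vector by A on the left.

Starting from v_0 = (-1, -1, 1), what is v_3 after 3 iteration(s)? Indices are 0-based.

v_3 = (9, -4, -24)

v_0 = (-1, -1, 1).
v_1 = A·v_0 = (-1, 0, -2).
v_2 = A·v_1 = (-5, 5, 2).
v_3 = A·v_2 = (9, -4, -24).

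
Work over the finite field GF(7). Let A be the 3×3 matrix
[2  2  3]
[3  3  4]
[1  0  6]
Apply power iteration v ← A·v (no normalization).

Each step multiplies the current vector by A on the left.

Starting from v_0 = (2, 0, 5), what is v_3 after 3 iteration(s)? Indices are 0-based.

v_0 = (2, 0, 5).
v_1 = A·v_0 = (5, 5, 4).
v_2 = A·v_1 = (4, 4, 1).
v_3 = A·v_2 = (5, 0, 3).

v_3 = (5, 0, 3)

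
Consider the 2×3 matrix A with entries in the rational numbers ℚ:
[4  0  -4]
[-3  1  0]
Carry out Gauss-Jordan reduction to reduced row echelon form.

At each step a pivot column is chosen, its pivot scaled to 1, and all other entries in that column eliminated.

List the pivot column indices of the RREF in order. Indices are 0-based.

[1] R0 /= 4  ⇒  (1, 0, -1)
     R1 -= -3·R0  ⇒  (0, 1, -3)
[2] R1 /= 1  ⇒  (0, 1, -3)

pivot columns: 0, 1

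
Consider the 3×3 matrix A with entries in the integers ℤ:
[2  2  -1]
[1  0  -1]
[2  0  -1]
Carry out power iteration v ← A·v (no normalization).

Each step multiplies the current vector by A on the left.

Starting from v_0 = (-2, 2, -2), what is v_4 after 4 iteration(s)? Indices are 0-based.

v_4 = (22, 8, 22)

v_0 = (-2, 2, -2).
v_1 = A·v_0 = (2, 0, -2).
v_2 = A·v_1 = (6, 4, 6).
v_3 = A·v_2 = (14, 0, 6).
v_4 = A·v_3 = (22, 8, 22).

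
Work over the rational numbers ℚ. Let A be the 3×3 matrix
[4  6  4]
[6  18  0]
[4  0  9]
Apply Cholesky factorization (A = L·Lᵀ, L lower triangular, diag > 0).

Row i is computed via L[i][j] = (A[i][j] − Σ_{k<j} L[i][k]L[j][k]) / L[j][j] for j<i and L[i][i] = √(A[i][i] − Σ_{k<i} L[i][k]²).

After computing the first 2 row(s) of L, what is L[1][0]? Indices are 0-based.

Step 1: L[0][0] = √(4) = 2.
  L[1][0] = (6) / L[0][0] = 3.
Step 2: L[1][1] = √(9) = 3.

L[1][0] = 3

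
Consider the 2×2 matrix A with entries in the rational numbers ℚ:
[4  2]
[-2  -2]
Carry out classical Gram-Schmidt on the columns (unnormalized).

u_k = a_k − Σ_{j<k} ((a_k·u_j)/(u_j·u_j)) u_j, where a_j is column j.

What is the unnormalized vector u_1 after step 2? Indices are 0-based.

u_1 = (-2/5, -4/5)

Step 1: u_0 = a_0 = (4, -2).
Step 2: u_1 = a_1 − (3/5)·u_0 = (-2/5, -4/5).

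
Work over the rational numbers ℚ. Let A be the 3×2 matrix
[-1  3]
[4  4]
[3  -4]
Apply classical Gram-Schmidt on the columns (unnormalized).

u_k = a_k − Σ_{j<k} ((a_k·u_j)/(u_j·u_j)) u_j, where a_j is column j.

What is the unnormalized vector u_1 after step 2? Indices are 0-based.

Step 1: u_0 = a_0 = (-1, 4, 3).
Step 2: u_1 = a_1 − (1/26)·u_0 = (79/26, 50/13, -107/26).

u_1 = (79/26, 50/13, -107/26)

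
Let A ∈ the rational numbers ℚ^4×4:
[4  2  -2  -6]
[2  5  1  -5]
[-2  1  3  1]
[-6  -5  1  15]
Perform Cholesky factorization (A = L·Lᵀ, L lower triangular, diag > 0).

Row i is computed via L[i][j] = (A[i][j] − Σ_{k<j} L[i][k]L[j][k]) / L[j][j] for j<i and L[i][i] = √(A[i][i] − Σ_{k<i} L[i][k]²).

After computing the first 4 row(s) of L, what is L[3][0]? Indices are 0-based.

Step 1: L[0][0] = √(4) = 2.
  L[1][0] = (2) / L[0][0] = 1.
Step 2: L[1][1] = √(4) = 2.
  L[2][0] = (-2) / L[0][0] = -1.
  L[2][1] = (2) / L[1][1] = 1.
Step 3: L[2][2] = √(1) = 1.
  L[3][0] = (-6) / L[0][0] = -3.
  L[3][1] = (-2) / L[1][1] = -1.
  L[3][2] = (-1) / L[2][2] = -1.
Step 4: L[3][3] = √(4) = 2.

L[3][0] = -3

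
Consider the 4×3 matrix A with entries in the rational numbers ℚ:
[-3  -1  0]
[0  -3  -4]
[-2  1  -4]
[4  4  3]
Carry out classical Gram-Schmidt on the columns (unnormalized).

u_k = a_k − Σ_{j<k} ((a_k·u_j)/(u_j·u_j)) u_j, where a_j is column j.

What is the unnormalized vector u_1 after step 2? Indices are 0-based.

Step 1: u_0 = a_0 = (-3, 0, -2, 4).
Step 2: u_1 = a_1 − (17/29)·u_0 = (22/29, -3, 63/29, 48/29).

u_1 = (22/29, -3, 63/29, 48/29)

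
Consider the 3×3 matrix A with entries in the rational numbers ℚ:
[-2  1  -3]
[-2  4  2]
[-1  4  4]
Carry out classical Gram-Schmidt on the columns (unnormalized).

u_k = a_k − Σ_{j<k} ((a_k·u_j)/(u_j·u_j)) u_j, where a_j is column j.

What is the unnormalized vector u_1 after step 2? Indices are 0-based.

Step 1: u_0 = a_0 = (-2, -2, -1).
Step 2: u_1 = a_1 − (-14/9)·u_0 = (-19/9, 8/9, 22/9).

u_1 = (-19/9, 8/9, 22/9)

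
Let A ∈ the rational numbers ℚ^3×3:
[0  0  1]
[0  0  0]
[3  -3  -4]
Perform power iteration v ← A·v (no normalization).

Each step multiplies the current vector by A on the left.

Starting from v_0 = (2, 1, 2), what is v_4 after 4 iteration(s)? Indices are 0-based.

v_4 = (-119, 0, 554)

v_0 = (2, 1, 2).
v_1 = A·v_0 = (2, 0, -5).
v_2 = A·v_1 = (-5, 0, 26).
v_3 = A·v_2 = (26, 0, -119).
v_4 = A·v_3 = (-119, 0, 554).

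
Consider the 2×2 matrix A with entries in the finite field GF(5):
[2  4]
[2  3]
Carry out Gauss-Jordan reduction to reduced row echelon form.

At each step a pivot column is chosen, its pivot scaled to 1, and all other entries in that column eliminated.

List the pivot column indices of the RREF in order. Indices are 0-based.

[1] R0 /= 2  ⇒  (1, 2)
     R1 -= 2·R0  ⇒  (0, 4)
[2] R1 /= 4  ⇒  (0, 1)
     R0 -= 2·R1  ⇒  (1, 0)

pivot columns: 0, 1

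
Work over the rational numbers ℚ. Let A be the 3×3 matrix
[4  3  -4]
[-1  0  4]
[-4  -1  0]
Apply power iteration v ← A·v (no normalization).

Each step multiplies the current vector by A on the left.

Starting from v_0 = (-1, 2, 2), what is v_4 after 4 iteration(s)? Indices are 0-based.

v_4 = (19, 62, 87)

v_0 = (-1, 2, 2).
v_1 = A·v_0 = (-6, 9, 2).
v_2 = A·v_1 = (-5, 14, 15).
v_3 = A·v_2 = (-38, 65, 6).
v_4 = A·v_3 = (19, 62, 87).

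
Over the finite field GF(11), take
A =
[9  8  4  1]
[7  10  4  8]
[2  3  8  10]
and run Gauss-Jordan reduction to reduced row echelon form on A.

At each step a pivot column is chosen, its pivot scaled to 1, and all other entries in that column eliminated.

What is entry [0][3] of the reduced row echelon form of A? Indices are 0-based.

M[0][3] = 1

pivot(0,0)=9: scale R0 → (1, 7, 9, 5)
  clear (1,0): R1 −= (7)R0 → (0, 5, 7, 6)
  clear (2,0): R2 −= (2)R0 → (0, 0, 1, 0)
pivot(1,1)=5: scale R1 → (0, 1, 8, 10)
  clear (0,1): R0 −= (7)R1 → (1, 0, 8, 1)
pivot(2,2)=1: scale R2 → (0, 0, 1, 0)
  clear (0,2): R0 −= (8)R2 → (1, 0, 0, 1)
  clear (1,2): R1 −= (8)R2 → (0, 1, 0, 10)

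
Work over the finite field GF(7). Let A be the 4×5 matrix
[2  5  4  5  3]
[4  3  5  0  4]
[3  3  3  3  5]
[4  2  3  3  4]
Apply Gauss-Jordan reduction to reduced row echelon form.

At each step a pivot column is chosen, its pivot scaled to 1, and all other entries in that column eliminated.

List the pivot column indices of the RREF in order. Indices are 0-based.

pivot columns: 0, 1, 2, 3

pivot(0,0)=2: scale R0 → (1, 6, 2, 6, 5)
  clear (1,0): R1 −= (4)R0 → (0, 0, 4, 4, 5)
  clear (2,0): R2 −= (3)R0 → (0, 6, 4, 6, 4)
  clear (3,0): R3 −= (4)R0 → (0, 6, 2, 0, 5)
pivot(1,1): swap R1↔R2
pivot(1,1)=6: scale R1 → (0, 1, 3, 1, 3)
  clear (0,1): R0 −= (6)R1 → (1, 0, 5, 0, 1)
  clear (3,1): R3 −= (6)R1 → (0, 0, 5, 1, 1)
pivot(2,2)=4: scale R2 → (0, 0, 1, 1, 3)
  clear (0,2): R0 −= (5)R2 → (1, 0, 0, 2, 0)
  clear (1,2): R1 −= (3)R2 → (0, 1, 0, 5, 1)
  clear (3,2): R3 −= (5)R2 → (0, 0, 0, 3, 0)
pivot(3,3)=3: scale R3 → (0, 0, 0, 1, 0)
  clear (0,3): R0 −= (2)R3 → (1, 0, 0, 0, 0)
  clear (1,3): R1 −= (5)R3 → (0, 1, 0, 0, 1)
  clear (2,3): R2 −= (1)R3 → (0, 0, 1, 0, 3)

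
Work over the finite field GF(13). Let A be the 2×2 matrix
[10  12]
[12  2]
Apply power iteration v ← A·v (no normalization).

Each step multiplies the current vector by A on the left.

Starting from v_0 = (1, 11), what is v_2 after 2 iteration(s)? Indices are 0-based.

v_0 = (1, 11).
v_1 = A·v_0 = (12, 8).
v_2 = A·v_1 = (8, 4).

v_2 = (8, 4)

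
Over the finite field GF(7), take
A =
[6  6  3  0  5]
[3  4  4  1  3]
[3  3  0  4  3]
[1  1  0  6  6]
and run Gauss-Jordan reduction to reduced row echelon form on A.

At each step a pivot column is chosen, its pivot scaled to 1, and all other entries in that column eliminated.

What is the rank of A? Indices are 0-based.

[1] R0 /= 6  ⇒  (1, 1, 4, 0, 2)
     R1 -= 3·R0  ⇒  (0, 1, 6, 1, 4)
     R2 -= 3·R0  ⇒  (0, 0, 2, 4, 4)
     R3 -= 1·R0  ⇒  (0, 0, 3, 6, 4)
[2] R1 /= 1  ⇒  (0, 1, 6, 1, 4)
     R0 -= 1·R1  ⇒  (1, 0, 5, 6, 5)
[3] R2 /= 2  ⇒  (0, 0, 1, 2, 2)
     R0 -= 5·R2  ⇒  (1, 0, 0, 3, 2)
     R1 -= 6·R2  ⇒  (0, 1, 0, 3, 6)
     R3 -= 3·R2  ⇒  (0, 0, 0, 0, 5)
column 3 empty below row 3
[4] R3 /= 5  ⇒  (0, 0, 0, 0, 1)
     R0 -= 2·R3  ⇒  (1, 0, 0, 3, 0)
     R1 -= 6·R3  ⇒  (0, 1, 0, 3, 0)
     R2 -= 2·R3  ⇒  (0, 0, 1, 2, 0)

rank = 4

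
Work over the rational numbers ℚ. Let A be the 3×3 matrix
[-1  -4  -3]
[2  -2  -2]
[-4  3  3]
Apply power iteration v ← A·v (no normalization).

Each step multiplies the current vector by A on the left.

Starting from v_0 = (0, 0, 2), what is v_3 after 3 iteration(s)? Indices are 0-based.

v_3 = (-30, -20, 26)

v_0 = (0, 0, 2).
v_1 = A·v_0 = (-6, -4, 6).
v_2 = A·v_1 = (4, -16, 30).
v_3 = A·v_2 = (-30, -20, 26).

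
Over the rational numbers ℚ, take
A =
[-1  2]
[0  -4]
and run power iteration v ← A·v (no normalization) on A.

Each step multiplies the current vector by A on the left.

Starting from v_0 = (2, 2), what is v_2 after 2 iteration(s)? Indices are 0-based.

v_2 = (-18, 32)

v_0 = (2, 2).
v_1 = A·v_0 = (2, -8).
v_2 = A·v_1 = (-18, 32).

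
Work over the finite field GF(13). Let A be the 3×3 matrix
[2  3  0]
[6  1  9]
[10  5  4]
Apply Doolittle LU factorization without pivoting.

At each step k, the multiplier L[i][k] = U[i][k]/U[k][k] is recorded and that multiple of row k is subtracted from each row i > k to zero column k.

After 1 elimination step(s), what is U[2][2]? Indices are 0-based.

Step 1: pivot at (0,0) is 2.
  row1 ← row1 − (3)·row0  ⇒  L[1][0]=3, U row1=(0, 5, 9)
  row2 ← row2 − (5)·row0  ⇒  L[2][0]=5, U row2=(0, 3, 4)

U[2][2] = 4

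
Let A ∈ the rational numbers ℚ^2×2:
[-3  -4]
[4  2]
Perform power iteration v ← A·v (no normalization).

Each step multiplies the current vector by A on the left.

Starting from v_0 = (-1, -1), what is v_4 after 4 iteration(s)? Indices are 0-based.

v_4 = (43, -204)

v_0 = (-1, -1).
v_1 = A·v_0 = (7, -6).
v_2 = A·v_1 = (3, 16).
v_3 = A·v_2 = (-73, 44).
v_4 = A·v_3 = (43, -204).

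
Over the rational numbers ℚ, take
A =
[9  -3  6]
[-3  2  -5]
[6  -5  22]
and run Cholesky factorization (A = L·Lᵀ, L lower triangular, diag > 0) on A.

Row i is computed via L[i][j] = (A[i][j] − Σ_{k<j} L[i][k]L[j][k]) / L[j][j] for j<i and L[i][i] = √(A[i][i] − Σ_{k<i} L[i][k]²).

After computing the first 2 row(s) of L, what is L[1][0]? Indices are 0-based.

Step 1: L[0][0] = √(9) = 3.
  L[1][0] = (-3) / L[0][0] = -1.
Step 2: L[1][1] = √(1) = 1.

L[1][0] = -1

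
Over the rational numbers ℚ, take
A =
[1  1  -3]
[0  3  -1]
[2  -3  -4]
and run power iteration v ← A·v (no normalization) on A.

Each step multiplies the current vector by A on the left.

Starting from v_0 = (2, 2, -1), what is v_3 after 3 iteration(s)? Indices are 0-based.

v_3 = (72, 72, 19)

v_0 = (2, 2, -1).
v_1 = A·v_0 = (7, 7, 2).
v_2 = A·v_1 = (8, 19, -15).
v_3 = A·v_2 = (72, 72, 19).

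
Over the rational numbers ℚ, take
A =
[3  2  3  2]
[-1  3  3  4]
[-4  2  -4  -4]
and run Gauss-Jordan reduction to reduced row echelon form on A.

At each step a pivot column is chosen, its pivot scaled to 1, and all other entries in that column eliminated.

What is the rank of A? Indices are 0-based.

[1] R0 /= 3  ⇒  (1, 2/3, 1, 2/3)
     R1 -= -1·R0  ⇒  (0, 11/3, 4, 14/3)
     R2 -= -4·R0  ⇒  (0, 14/3, 0, -4/3)
[2] R1 /= 11/3  ⇒  (0, 1, 12/11, 14/11)
     R0 -= 2/3·R1  ⇒  (1, 0, 3/11, -2/11)
     R2 -= 14/3·R1  ⇒  (0, 0, -56/11, -80/11)
[3] R2 /= -56/11  ⇒  (0, 0, 1, 10/7)
     R0 -= 3/11·R2  ⇒  (1, 0, 0, -4/7)
     R1 -= 12/11·R2  ⇒  (0, 1, 0, -2/7)

rank = 3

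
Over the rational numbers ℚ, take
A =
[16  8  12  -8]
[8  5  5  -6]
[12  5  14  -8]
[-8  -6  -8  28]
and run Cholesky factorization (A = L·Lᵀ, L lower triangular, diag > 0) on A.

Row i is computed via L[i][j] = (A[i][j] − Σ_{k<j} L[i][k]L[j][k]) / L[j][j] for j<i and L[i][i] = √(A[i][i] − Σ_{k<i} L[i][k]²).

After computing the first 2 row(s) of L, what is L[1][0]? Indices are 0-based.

L[1][0] = 2

Step 1: L[0][0] = √(16) = 4.
  L[1][0] = (8) / L[0][0] = 2.
Step 2: L[1][1] = √(1) = 1.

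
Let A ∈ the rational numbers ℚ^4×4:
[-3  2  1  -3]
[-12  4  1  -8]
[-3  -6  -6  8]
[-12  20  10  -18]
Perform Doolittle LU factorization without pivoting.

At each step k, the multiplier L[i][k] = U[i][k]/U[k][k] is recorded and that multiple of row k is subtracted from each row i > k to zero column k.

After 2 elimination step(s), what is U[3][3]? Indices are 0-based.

U[3][3] = 6

k=0: U[0][0]=-3
  eliminate (1,0): mult=4, new row 1: (0, -4, -3, 4); set L[1][0]=4
  eliminate (2,0): mult=1, new row 2: (0, -8, -7, 11); set L[2][0]=1
  eliminate (3,0): mult=4, new row 3: (0, 12, 6, -6); set L[3][0]=4
k=1: U[1][1]=-4
  eliminate (2,1): mult=2, new row 2: (0, 0, -1, 3); set L[2][1]=2
  eliminate (3,1): mult=-3, new row 3: (0, 0, -3, 6); set L[3][1]=-3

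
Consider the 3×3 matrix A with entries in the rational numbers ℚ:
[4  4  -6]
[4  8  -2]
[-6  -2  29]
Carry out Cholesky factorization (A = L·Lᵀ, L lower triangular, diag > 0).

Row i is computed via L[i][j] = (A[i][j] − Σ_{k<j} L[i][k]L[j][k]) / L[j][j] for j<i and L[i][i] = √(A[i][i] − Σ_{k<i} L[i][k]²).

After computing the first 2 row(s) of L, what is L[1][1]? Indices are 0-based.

Step 1: L[0][0] = √(4) = 2.
  L[1][0] = (4) / L[0][0] = 2.
Step 2: L[1][1] = √(4) = 2.

L[1][1] = 2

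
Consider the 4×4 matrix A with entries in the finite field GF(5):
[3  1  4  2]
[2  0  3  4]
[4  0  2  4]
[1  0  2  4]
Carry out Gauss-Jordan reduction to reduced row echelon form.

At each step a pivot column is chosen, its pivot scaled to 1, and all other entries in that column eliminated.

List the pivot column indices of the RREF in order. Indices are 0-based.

pivot columns: 0, 1, 2, 3

pivot(0,0)=3: scale R0 → (1, 2, 3, 4)
  clear (1,0): R1 −= (2)R0 → (0, 1, 2, 1)
  clear (2,0): R2 −= (4)R0 → (0, 2, 0, 3)
  clear (3,0): R3 −= (1)R0 → (0, 3, 4, 0)
pivot(1,1)=1: scale R1 → (0, 1, 2, 1)
  clear (0,1): R0 −= (2)R1 → (1, 0, 4, 2)
  clear (2,1): R2 −= (2)R1 → (0, 0, 1, 1)
  clear (3,1): R3 −= (3)R1 → (0, 0, 3, 2)
pivot(2,2)=1: scale R2 → (0, 0, 1, 1)
  clear (0,2): R0 −= (4)R2 → (1, 0, 0, 3)
  clear (1,2): R1 −= (2)R2 → (0, 1, 0, 4)
  clear (3,2): R3 −= (3)R2 → (0, 0, 0, 4)
pivot(3,3)=4: scale R3 → (0, 0, 0, 1)
  clear (0,3): R0 −= (3)R3 → (1, 0, 0, 0)
  clear (1,3): R1 −= (4)R3 → (0, 1, 0, 0)
  clear (2,3): R2 −= (1)R3 → (0, 0, 1, 0)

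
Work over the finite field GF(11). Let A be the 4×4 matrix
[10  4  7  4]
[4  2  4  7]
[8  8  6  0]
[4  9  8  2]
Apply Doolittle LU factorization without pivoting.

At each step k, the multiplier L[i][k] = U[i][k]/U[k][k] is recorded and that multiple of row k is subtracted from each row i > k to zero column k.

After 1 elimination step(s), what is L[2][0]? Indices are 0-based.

[col 0] pivot 10
  R1 -= 7*R0 → (0, 7, 10, 1)  (L[1][0] := 7)
  R2 -= 3*R0 → (0, 7, 7, 10)  (L[2][0] := 3)
  R3 -= 7*R0 → (0, 3, 3, 7)  (L[3][0] := 7)

L[2][0] = 3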